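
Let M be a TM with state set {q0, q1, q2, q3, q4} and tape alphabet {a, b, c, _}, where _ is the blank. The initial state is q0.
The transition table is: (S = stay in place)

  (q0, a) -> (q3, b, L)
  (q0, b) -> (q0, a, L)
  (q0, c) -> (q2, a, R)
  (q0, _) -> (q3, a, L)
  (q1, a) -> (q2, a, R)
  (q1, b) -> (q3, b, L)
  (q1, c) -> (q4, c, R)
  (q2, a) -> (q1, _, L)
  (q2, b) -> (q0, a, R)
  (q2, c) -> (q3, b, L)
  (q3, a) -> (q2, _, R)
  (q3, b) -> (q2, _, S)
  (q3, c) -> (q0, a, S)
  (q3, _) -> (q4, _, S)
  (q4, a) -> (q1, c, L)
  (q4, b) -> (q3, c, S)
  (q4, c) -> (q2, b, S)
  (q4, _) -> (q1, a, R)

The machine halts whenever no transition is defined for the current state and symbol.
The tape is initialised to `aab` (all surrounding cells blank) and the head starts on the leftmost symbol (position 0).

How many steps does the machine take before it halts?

22

state=q0 head=0 tape=_[a]ab_   (q0,a)→(q3,b,L)
state=q3 head=-1 tape=[_]bab_   (q3,_)→(q4,_,S)
state=q4 head=-1 tape=[_]bab_   (q4,_)→(q1,a,R)
state=q1 head=0 tape=a[b]ab_   (q1,b)→(q3,b,L)
state=q3 head=-1 tape=[a]bab_   (q3,a)→(q2,_,R)
state=q2 head=0 tape=_[b]ab_   (q2,b)→(q0,a,R)
state=q0 head=1 tape=_a[a]b_   (q0,a)→(q3,b,L)
state=q3 head=0 tape=_[a]bb_   (q3,a)→(q2,_,R)
state=q2 head=1 tape=__[b]b_   (q2,b)→(q0,a,R)
state=q0 head=2 tape=__a[b]_   (q0,b)→(q0,a,L)
state=q0 head=1 tape=__[a]a_   (q0,a)→(q3,b,L)
state=q3 head=0 tape=_[_]ba_   (q3,_)→(q4,_,S)
state=q4 head=0 tape=_[_]ba_   (q4,_)→(q1,a,R)
state=q1 head=1 tape=_a[b]a_   (q1,b)→(q3,b,L)
state=q3 head=0 tape=_[a]ba_   (q3,a)→(q2,_,R)
state=q2 head=1 tape=__[b]a_   (q2,b)→(q0,a,R)
state=q0 head=2 tape=__a[a]_   (q0,a)→(q3,b,L)
state=q3 head=1 tape=__[a]b_   (q3,a)→(q2,_,R)
state=q2 head=2 tape=___[b]_   (q2,b)→(q0,a,R)
state=q0 head=3 tape=___a[_]   (q0,_)→(q3,a,L)
state=q3 head=2 tape=___[a]a   (q3,a)→(q2,_,R)
state=q2 head=3 tape=____[a]   (q2,a)→(q1,_,L)
state=q1 head=2 tape=___[_]_
M halts after 22 transitions.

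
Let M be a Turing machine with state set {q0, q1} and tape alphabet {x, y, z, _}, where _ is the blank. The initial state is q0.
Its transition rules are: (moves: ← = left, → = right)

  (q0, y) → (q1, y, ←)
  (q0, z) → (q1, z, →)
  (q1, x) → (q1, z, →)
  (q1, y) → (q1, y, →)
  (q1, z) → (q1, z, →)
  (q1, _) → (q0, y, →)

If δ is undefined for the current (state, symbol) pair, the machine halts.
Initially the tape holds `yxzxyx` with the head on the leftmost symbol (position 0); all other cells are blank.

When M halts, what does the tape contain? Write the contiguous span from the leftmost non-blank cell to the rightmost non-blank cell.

state=q0 head=0 tape=_[y]xzxyx__   (q0,y)→(q1,y,←)
state=q1 head=-1 tape=[_]yxzxyx__   (q1,_)→(q0,y,→)
state=q0 head=0 tape=y[y]xzxyx__   (q0,y)→(q1,y,←)
state=q1 head=-1 tape=[y]yxzxyx__   (q1,y)→(q1,y,→)
state=q1 head=0 tape=y[y]xzxyx__   (q1,y)→(q1,y,→)
state=q1 head=1 tape=yy[x]zxyx__   (q1,x)→(q1,z,→)
state=q1 head=2 tape=yyz[z]xyx__   (q1,z)→(q1,z,→)
state=q1 head=3 tape=yyzz[x]yx__   (q1,x)→(q1,z,→)
state=q1 head=4 tape=yyzzz[y]x__   (q1,y)→(q1,y,→)
state=q1 head=5 tape=yyzzzy[x]__   (q1,x)→(q1,z,→)
state=q1 head=6 tape=yyzzzyz[_]_   (q1,_)→(q0,y,→)
state=q0 head=7 tape=yyzzzyzy[_]
The non-blank tape span at halt is yyzzzyzy.

yyzzzyzy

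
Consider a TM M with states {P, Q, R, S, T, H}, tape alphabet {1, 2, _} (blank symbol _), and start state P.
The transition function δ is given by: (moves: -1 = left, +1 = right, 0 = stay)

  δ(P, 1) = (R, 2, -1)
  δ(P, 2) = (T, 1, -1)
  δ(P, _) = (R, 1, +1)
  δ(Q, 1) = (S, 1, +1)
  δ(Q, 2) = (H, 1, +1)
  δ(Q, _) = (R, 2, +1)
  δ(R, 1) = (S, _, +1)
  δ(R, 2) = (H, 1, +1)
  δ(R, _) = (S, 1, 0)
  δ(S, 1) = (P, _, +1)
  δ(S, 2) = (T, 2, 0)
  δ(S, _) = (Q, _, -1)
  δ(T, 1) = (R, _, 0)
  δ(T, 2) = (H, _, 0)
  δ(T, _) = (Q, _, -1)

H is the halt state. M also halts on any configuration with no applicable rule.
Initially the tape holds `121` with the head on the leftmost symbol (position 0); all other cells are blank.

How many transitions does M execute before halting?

state=P head=0 tape=__[1]21   (P,1)→(R,2,-1)
state=R head=-1 tape=_[_]221   (R,_)→(S,1,0)
state=S head=-1 tape=_[1]221   (S,1)→(P,_,+1)
state=P head=0 tape=__[2]21   (P,2)→(T,1,-1)
state=T head=-1 tape=_[_]121   (T,_)→(Q,_,-1)
state=Q head=-2 tape=[_]_121   (Q,_)→(R,2,+1)
state=R head=-1 tape=2[_]121   (R,_)→(S,1,0)
state=S head=-1 tape=2[1]121   (S,1)→(P,_,+1)
state=P head=0 tape=2_[1]21   (P,1)→(R,2,-1)
state=R head=-1 tape=2[_]221   (R,_)→(S,1,0)
state=S head=-1 tape=2[1]221   (S,1)→(P,_,+1)
state=P head=0 tape=2_[2]21   (P,2)→(T,1,-1)
state=T head=-1 tape=2[_]121   (T,_)→(Q,_,-1)
state=Q head=-2 tape=[2]_121   (Q,2)→(H,1,+1)
state=H head=-1 tape=1[_]121
M halts after 14 transitions.

14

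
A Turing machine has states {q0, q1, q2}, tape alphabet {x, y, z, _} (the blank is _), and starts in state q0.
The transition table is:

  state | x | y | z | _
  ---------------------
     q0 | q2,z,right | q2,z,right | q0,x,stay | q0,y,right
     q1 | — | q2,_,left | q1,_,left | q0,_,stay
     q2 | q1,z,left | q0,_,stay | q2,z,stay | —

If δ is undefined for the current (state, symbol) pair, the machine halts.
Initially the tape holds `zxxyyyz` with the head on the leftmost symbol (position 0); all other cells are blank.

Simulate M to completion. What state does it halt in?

q2

q0 | _[z]xxyyyz_   read z → write x, move stay, go to q0
q0 | _[x]xxyyyz_   read x → write z, move right, go to q2
q2 | _z[x]xyyyz_   read x → write z, move left, go to q1
q1 | _[z]zxyyyz_   read z → write _, move left, go to q1
q1 | [_]_zxyyyz_   read _ → write _, move stay, go to q0
q0 | [_]_zxyyyz_   read _ → write y, move right, go to q0
q0 | y[_]zxyyyz_   read _ → write y, move right, go to q0
q0 | yy[z]xyyyz_   read z → write x, move stay, go to q0
q0 | yy[x]xyyyz_   read x → write z, move right, go to q2
q2 | yyz[x]yyyz_   read x → write z, move left, go to q1
q1 | yy[z]zyyyz_   read z → write _, move left, go to q1
q1 | y[y]_zyyyz_   read y → write _, move left, go to q2
q2 | [y]__zyyyz_   read y → write _, move stay, go to q0
q0 | [_]__zyyyz_   read _ → write y, move right, go to q0
q0 | y[_]_zyyyz_   read _ → write y, move right, go to q0
q0 | yy[_]zyyyz_   read _ → write y, move right, go to q0
q0 | yyy[z]yyyz_   read z → write x, move stay, go to q0
q0 | yyy[x]yyyz_   read x → write z, move right, go to q2
q2 | yyyz[y]yyz_   read y → write _, move stay, go to q0
q0 | yyyz[_]yyz_   read _ → write y, move right, go to q0
q0 | yyyzy[y]yz_   read y → write z, move right, go to q2
q2 | yyyzyz[y]z_   read y → write _, move stay, go to q0
q0 | yyyzyz[_]z_   read _ → write y, move right, go to q0
q0 | yyyzyzy[z]_   read z → write x, move stay, go to q0
q0 | yyyzyzy[x]_   read x → write z, move right, go to q2
q2 | yyyzyzyz[_]
No transition is defined for (q2, _); M halts in state q2.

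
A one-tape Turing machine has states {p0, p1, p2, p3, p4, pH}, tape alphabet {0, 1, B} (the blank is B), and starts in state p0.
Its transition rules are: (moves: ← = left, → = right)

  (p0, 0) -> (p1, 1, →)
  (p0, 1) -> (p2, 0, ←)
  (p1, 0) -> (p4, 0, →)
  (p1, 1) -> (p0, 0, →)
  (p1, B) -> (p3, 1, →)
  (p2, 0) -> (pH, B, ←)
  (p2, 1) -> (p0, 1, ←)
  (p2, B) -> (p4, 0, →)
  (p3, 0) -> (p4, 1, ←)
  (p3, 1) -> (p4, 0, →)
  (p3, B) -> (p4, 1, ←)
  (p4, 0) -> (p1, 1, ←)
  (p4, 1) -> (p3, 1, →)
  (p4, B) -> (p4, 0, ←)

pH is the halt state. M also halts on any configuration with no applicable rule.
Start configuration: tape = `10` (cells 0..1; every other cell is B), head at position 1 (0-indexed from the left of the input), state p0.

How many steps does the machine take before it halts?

p0 | 1[0]BBB   read 0 → write 1, move →, go to p1
p1 | 11[B]BB   read B → write 1, move →, go to p3
p3 | 111[B]B   read B → write 1, move ←, go to p4
p4 | 11[1]1B   read 1 → write 1, move →, go to p3
p3 | 111[1]B   read 1 → write 0, move →, go to p4
p4 | 1110[B]   read B → write 0, move ←, go to p4
p4 | 111[0]0   read 0 → write 1, move ←, go to p1
p1 | 11[1]10   read 1 → write 0, move →, go to p0
p0 | 110[1]0   read 1 → write 0, move ←, go to p2
p2 | 11[0]00   read 0 → write B, move ←, go to pH
pH | 1[1]B00
M halts after 10 transitions.

10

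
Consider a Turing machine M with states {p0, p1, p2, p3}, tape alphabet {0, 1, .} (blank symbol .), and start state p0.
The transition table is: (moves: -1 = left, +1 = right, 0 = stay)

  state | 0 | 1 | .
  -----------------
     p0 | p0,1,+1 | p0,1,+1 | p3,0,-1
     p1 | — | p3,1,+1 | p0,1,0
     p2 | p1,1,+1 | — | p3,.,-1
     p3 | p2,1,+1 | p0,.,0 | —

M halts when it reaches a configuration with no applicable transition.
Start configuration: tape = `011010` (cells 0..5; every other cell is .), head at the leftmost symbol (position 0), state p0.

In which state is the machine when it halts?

p3

p0 | .[0]11010.   read 0 → write 1, move +1, go to p0
p0 | .1[1]1010.   read 1 → write 1, move +1, go to p0
p0 | .11[1]010.   read 1 → write 1, move +1, go to p0
p0 | .111[0]10.   read 0 → write 1, move +1, go to p0
p0 | .1111[1]0.   read 1 → write 1, move +1, go to p0
p0 | .11111[0].   read 0 → write 1, move +1, go to p0
p0 | .111111[.]   read . → write 0, move -1, go to p3
p3 | .11111[1]0   read 1 → write ., move 0, go to p0
p0 | .11111[.]0   read . → write 0, move -1, go to p3
p3 | .1111[1]00   read 1 → write ., move 0, go to p0
p0 | .1111[.]00   read . → write 0, move -1, go to p3
p3 | .111[1]000   read 1 → write ., move 0, go to p0
p0 | .111[.]000   read . → write 0, move -1, go to p3
p3 | .11[1]0000   read 1 → write ., move 0, go to p0
p0 | .11[.]0000   read . → write 0, move -1, go to p3
p3 | .1[1]00000   read 1 → write ., move 0, go to p0
p0 | .1[.]00000   read . → write 0, move -1, go to p3
p3 | .[1]000000   read 1 → write ., move 0, go to p0
p0 | .[.]000000   read . → write 0, move -1, go to p3
p3 | [.]0000000
No transition is defined for (p3, .); M halts in state p3.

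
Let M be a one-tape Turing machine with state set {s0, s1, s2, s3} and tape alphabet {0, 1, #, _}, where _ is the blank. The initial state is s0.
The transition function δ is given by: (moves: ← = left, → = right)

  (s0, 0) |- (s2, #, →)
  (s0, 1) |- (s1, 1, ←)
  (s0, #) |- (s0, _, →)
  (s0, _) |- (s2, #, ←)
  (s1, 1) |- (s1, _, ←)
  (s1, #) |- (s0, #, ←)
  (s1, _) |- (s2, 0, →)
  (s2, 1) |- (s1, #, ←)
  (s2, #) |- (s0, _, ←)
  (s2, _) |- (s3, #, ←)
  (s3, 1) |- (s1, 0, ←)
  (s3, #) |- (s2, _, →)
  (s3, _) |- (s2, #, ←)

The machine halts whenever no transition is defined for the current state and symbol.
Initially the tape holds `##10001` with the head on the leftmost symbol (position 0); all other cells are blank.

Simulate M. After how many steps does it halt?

state=s0 head=0 tape=[#]#10001   (s0,#)→(s0,_,→)
state=s0 head=1 tape=_[#]10001   (s0,#)→(s0,_,→)
state=s0 head=2 tape=__[1]0001   (s0,1)→(s1,1,←)
state=s1 head=1 tape=_[_]10001   (s1,_)→(s2,0,→)
state=s2 head=2 tape=_0[1]0001   (s2,1)→(s1,#,←)
state=s1 head=1 tape=_[0]#0001
M halts after 5 transitions.

5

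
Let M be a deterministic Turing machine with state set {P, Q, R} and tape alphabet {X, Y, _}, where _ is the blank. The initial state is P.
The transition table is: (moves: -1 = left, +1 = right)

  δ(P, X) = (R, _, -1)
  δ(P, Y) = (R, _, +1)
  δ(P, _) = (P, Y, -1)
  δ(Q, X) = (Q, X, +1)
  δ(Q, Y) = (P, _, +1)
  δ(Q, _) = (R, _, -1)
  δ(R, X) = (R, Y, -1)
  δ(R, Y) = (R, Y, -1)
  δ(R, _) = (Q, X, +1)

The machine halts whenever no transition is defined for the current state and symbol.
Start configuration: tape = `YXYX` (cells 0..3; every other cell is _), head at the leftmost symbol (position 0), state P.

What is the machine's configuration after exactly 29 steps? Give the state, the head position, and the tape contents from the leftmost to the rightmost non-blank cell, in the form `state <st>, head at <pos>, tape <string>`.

state=P head=0 tape=_[Y]XYX___   (P,Y)→(R,_,+1)
state=R head=1 tape=__[X]YX___   (R,X)→(R,Y,-1)
state=R head=0 tape=_[_]YYX___   (R,_)→(Q,X,+1)
state=Q head=1 tape=_X[Y]YX___   (Q,Y)→(P,_,+1)
state=P head=2 tape=_X_[Y]X___   (P,Y)→(R,_,+1)
state=R head=3 tape=_X__[X]___   (R,X)→(R,Y,-1)
state=R head=2 tape=_X_[_]Y___   (R,_)→(Q,X,+1)
state=Q head=3 tape=_X_X[Y]___   (Q,Y)→(P,_,+1)
state=P head=4 tape=_X_X_[_]__   (P,_)→(P,Y,-1)
state=P head=3 tape=_X_X[_]Y__   (P,_)→(P,Y,-1)
state=P head=2 tape=_X_[X]YY__   (P,X)→(R,_,-1)
state=R head=1 tape=_X[_]_YY__   (R,_)→(Q,X,+1)
state=Q head=2 tape=_XX[_]YY__   (Q,_)→(R,_,-1)
state=R head=1 tape=_X[X]_YY__   (R,X)→(R,Y,-1)
state=R head=0 tape=_[X]Y_YY__   (R,X)→(R,Y,-1)
state=R head=-1 tape=[_]YY_YY__   (R,_)→(Q,X,+1)
state=Q head=0 tape=X[Y]Y_YY__   (Q,Y)→(P,_,+1)
state=P head=1 tape=X_[Y]_YY__   (P,Y)→(R,_,+1)
state=R head=2 tape=X__[_]YY__   (R,_)→(Q,X,+1)
state=Q head=3 tape=X__X[Y]Y__   (Q,Y)→(P,_,+1)
state=P head=4 tape=X__X_[Y]__   (P,Y)→(R,_,+1)
state=R head=5 tape=X__X__[_]_   (R,_)→(Q,X,+1)
state=Q head=6 tape=X__X__X[_]   (Q,_)→(R,_,-1)
state=R head=5 tape=X__X__[X]_   (R,X)→(R,Y,-1)
state=R head=4 tape=X__X_[_]Y_   (R,_)→(Q,X,+1)
state=Q head=5 tape=X__X_X[Y]_   (Q,Y)→(P,_,+1)
state=P head=6 tape=X__X_X_[_]   (P,_)→(P,Y,-1)
state=P head=5 tape=X__X_X[_]Y   (P,_)→(P,Y,-1)
state=P head=4 tape=X__X_[X]YY   (P,X)→(R,_,-1)
state=R head=3 tape=X__X[_]_YY
After 29 steps: state R, head at 3, tape X__X__YY.

state R, head at 3, tape X__X__YY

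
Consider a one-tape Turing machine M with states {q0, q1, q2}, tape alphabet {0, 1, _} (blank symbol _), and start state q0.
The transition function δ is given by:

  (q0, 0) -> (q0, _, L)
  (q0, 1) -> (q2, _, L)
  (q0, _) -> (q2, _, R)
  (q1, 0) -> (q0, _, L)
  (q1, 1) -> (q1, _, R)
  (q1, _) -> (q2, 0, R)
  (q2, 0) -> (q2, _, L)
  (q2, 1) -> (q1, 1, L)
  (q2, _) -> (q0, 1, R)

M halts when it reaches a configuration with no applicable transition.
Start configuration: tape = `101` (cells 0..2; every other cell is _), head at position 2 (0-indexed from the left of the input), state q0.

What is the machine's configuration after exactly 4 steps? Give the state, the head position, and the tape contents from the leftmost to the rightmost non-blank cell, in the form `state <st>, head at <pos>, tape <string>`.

state=q0 head=2 tape=_10[1]   (q0,1)→(q2,_,L)
state=q2 head=1 tape=_1[0]_   (q2,0)→(q2,_,L)
state=q2 head=0 tape=_[1]__   (q2,1)→(q1,1,L)
state=q1 head=-1 tape=[_]1__   (q1,_)→(q2,0,R)
state=q2 head=0 tape=0[1]__
After 4 steps: state q2, head at 0, tape 01.

state q2, head at 0, tape 01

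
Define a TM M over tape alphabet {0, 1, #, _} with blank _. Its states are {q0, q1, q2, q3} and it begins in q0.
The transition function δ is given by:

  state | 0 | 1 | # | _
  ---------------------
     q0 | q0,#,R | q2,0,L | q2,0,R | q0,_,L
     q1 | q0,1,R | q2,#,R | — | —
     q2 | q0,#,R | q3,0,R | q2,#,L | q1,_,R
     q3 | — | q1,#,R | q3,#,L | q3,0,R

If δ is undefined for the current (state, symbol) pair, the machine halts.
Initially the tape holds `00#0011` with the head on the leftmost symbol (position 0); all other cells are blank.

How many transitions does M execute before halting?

q0 | [0]0#0011__   read 0 → write #, move R, go to q0
q0 | #[0]#0011__   read 0 → write #, move R, go to q0
q0 | ##[#]0011__   read # → write 0, move R, go to q2
q2 | ##0[0]011__   read 0 → write #, move R, go to q0
q0 | ##0#[0]11__   read 0 → write #, move R, go to q0
q0 | ##0##[1]1__   read 1 → write 0, move L, go to q2
q2 | ##0#[#]01__   read # → write #, move L, go to q2
q2 | ##0[#]#01__   read # → write #, move L, go to q2
q2 | ##[0]##01__   read 0 → write #, move R, go to q0
q0 | ###[#]#01__   read # → write 0, move R, go to q2
q2 | ###0[#]01__   read # → write #, move L, go to q2
q2 | ###[0]#01__   read 0 → write #, move R, go to q0
q0 | ####[#]01__   read # → write 0, move R, go to q2
q2 | ####0[0]1__   read 0 → write #, move R, go to q0
q0 | ####0#[1]__   read 1 → write 0, move L, go to q2
q2 | ####0[#]0__   read # → write #, move L, go to q2
q2 | ####[0]#0__   read 0 → write #, move R, go to q0
q0 | #####[#]0__   read # → write 0, move R, go to q2
q2 | #####0[0]__   read 0 → write #, move R, go to q0
q0 | #####0#[_]_   read _ → write _, move L, go to q0
q0 | #####0[#]__   read # → write 0, move R, go to q2
q2 | #####00[_]_   read _ → write _, move R, go to q1
q1 | #####00_[_]
M halts after 22 transitions.

22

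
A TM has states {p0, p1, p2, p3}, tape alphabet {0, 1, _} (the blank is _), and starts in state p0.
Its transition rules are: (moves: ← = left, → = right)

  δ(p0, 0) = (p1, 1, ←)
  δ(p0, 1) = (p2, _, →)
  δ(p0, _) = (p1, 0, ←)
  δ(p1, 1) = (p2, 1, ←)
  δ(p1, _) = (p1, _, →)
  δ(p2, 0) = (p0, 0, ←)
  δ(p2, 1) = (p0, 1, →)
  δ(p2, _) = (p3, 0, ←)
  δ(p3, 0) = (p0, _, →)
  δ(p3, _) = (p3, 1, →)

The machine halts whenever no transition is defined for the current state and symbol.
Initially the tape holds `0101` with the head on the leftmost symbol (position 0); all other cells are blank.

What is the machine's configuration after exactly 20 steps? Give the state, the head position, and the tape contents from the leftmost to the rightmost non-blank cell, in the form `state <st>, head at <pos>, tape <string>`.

state p1, head at 4, tape 11__11_0

state=p0 head=0 tape=__[0]101__   (p0,0)→(p1,1,←)
state=p1 head=-1 tape=_[_]1101__   (p1,_)→(p1,_,→)
state=p1 head=0 tape=__[1]101__   (p1,1)→(p2,1,←)
state=p2 head=-1 tape=_[_]1101__   (p2,_)→(p3,0,←)
state=p3 head=-2 tape=[_]01101__   (p3,_)→(p3,1,→)
state=p3 head=-1 tape=1[0]1101__   (p3,0)→(p0,_,→)
state=p0 head=0 tape=1_[1]101__   (p0,1)→(p2,_,→)
state=p2 head=1 tape=1__[1]01__   (p2,1)→(p0,1,→)
state=p0 head=2 tape=1__1[0]1__   (p0,0)→(p1,1,←)
state=p1 head=1 tape=1__[1]11__   (p1,1)→(p2,1,←)
state=p2 head=0 tape=1_[_]111__   (p2,_)→(p3,0,←)
state=p3 head=-1 tape=1[_]0111__   (p3,_)→(p3,1,→)
state=p3 head=0 tape=11[0]111__   (p3,0)→(p0,_,→)
state=p0 head=1 tape=11_[1]11__   (p0,1)→(p2,_,→)
state=p2 head=2 tape=11__[1]1__   (p2,1)→(p0,1,→)
state=p0 head=3 tape=11__1[1]__   (p0,1)→(p2,_,→)
state=p2 head=4 tape=11__1_[_]_   (p2,_)→(p3,0,←)
state=p3 head=3 tape=11__1[_]0_   (p3,_)→(p3,1,→)
state=p3 head=4 tape=11__11[0]_   (p3,0)→(p0,_,→)
state=p0 head=5 tape=11__11_[_]   (p0,_)→(p1,0,←)
state=p1 head=4 tape=11__11[_]0
After 20 steps: state p1, head at 4, tape 11__11_0.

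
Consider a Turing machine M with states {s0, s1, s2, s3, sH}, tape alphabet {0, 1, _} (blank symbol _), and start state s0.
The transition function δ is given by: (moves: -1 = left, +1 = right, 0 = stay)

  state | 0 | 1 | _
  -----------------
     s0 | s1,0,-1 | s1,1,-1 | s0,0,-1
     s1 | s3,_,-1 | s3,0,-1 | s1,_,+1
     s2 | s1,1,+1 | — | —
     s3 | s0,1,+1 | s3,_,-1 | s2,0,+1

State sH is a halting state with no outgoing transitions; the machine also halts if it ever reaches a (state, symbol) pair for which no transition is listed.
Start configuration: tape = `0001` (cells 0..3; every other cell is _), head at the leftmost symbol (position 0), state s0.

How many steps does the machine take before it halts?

4

s0 | _[0]001   read 0 → write 0, move -1, go to s1
s1 | [_]0001   read _ → write _, move +1, go to s1
s1 | _[0]001   read 0 → write _, move -1, go to s3
s3 | [_]_001   read _ → write 0, move +1, go to s2
s2 | 0[_]001
M halts after 4 transitions.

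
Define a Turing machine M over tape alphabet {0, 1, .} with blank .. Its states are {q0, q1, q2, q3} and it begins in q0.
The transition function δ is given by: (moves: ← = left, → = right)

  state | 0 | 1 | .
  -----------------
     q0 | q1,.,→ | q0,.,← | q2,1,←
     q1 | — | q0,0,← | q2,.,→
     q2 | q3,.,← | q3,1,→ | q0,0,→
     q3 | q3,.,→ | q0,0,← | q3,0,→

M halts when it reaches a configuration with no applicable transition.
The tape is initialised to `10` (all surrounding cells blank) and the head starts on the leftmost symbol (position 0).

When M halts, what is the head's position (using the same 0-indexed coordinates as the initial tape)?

state=q0 head=0 tape=..[1]0...   (q0,1)→(q0,.,←)
state=q0 head=-1 tape=.[.].0...   (q0,.)→(q2,1,←)
state=q2 head=-2 tape=[.]1.0...   (q2,.)→(q0,0,→)
state=q0 head=-1 tape=0[1].0...   (q0,1)→(q0,.,←)
state=q0 head=-2 tape=[0]..0...   (q0,0)→(q1,.,→)
state=q1 head=-1 tape=.[.].0...   (q1,.)→(q2,.,→)
state=q2 head=0 tape=..[.]0...   (q2,.)→(q0,0,→)
state=q0 head=1 tape=..0[0]...   (q0,0)→(q1,.,→)
state=q1 head=2 tape=..0.[.]..   (q1,.)→(q2,.,→)
state=q2 head=3 tape=..0..[.].   (q2,.)→(q0,0,→)
state=q0 head=4 tape=..0..0[.]   (q0,.)→(q2,1,←)
state=q2 head=3 tape=..0..[0]1   (q2,0)→(q3,.,←)
state=q3 head=2 tape=..0.[.].1   (q3,.)→(q3,0,→)
state=q3 head=3 tape=..0.0[.]1   (q3,.)→(q3,0,→)
state=q3 head=4 tape=..0.00[1]   (q3,1)→(q0,0,←)
state=q0 head=3 tape=..0.0[0]0   (q0,0)→(q1,.,→)
state=q1 head=4 tape=..0.0.[0]
At halt the head is at cell 4.

4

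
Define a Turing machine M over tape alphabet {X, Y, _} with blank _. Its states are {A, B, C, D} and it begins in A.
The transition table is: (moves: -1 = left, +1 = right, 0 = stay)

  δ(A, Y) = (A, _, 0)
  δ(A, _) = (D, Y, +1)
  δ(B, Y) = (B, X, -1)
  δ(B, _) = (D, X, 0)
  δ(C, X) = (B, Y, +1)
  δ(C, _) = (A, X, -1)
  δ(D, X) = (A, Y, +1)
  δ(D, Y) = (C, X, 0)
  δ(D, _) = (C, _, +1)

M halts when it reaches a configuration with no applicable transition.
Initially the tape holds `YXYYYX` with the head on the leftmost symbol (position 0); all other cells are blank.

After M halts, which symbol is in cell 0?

X

A | _[Y]XYYYX   read Y → write _, move 0, go to A
A | _[_]XYYYX   read _ → write Y, move +1, go to D
D | _Y[X]YYYX   read X → write Y, move +1, go to A
A | _YY[Y]YYX   read Y → write _, move 0, go to A
A | _YY[_]YYX   read _ → write Y, move +1, go to D
D | _YYY[Y]YX   read Y → write X, move 0, go to C
C | _YYY[X]YX   read X → write Y, move +1, go to B
B | _YYYY[Y]X   read Y → write X, move -1, go to B
B | _YYY[Y]XX   read Y → write X, move -1, go to B
B | _YY[Y]XXX   read Y → write X, move -1, go to B
B | _Y[Y]XXXX   read Y → write X, move -1, go to B
B | _[Y]XXXXX   read Y → write X, move -1, go to B
B | [_]XXXXXX   read _ → write X, move 0, go to D
D | [X]XXXXXX   read X → write Y, move +1, go to A
A | Y[X]XXXXX
Cell 0 holds X when M halts.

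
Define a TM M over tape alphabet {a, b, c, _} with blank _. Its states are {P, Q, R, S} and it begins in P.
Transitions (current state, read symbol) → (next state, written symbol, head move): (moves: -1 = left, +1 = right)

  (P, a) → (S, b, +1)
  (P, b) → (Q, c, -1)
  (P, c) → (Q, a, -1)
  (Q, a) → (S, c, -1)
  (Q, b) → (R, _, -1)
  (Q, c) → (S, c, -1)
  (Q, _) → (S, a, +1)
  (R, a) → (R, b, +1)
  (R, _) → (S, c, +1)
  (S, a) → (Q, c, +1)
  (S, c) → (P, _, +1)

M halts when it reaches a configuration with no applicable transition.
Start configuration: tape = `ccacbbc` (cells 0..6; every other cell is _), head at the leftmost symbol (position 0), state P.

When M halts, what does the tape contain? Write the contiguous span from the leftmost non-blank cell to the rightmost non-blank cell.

state=P head=0 tape=_[c]cacbbc   (P,c)→(Q,a,-1)
state=Q head=-1 tape=[_]acacbbc   (Q,_)→(S,a,+1)
state=S head=0 tape=a[a]cacbbc   (S,a)→(Q,c,+1)
state=Q head=1 tape=ac[c]acbbc   (Q,c)→(S,c,-1)
state=S head=0 tape=a[c]cacbbc   (S,c)→(P,_,+1)
state=P head=1 tape=a_[c]acbbc   (P,c)→(Q,a,-1)
state=Q head=0 tape=a[_]aacbbc   (Q,_)→(S,a,+1)
state=S head=1 tape=aa[a]acbbc   (S,a)→(Q,c,+1)
state=Q head=2 tape=aac[a]cbbc   (Q,a)→(S,c,-1)
state=S head=1 tape=aa[c]ccbbc   (S,c)→(P,_,+1)
state=P head=2 tape=aa_[c]cbbc   (P,c)→(Q,a,-1)
state=Q head=1 tape=aa[_]acbbc   (Q,_)→(S,a,+1)
state=S head=2 tape=aaa[a]cbbc   (S,a)→(Q,c,+1)
state=Q head=3 tape=aaac[c]bbc   (Q,c)→(S,c,-1)
state=S head=2 tape=aaa[c]cbbc   (S,c)→(P,_,+1)
state=P head=3 tape=aaa_[c]bbc   (P,c)→(Q,a,-1)
state=Q head=2 tape=aaa[_]abbc   (Q,_)→(S,a,+1)
state=S head=3 tape=aaaa[a]bbc   (S,a)→(Q,c,+1)
state=Q head=4 tape=aaaac[b]bc   (Q,b)→(R,_,-1)
state=R head=3 tape=aaaa[c]_bc
The non-blank tape span at halt is aaaac_bc.

aaaac_bc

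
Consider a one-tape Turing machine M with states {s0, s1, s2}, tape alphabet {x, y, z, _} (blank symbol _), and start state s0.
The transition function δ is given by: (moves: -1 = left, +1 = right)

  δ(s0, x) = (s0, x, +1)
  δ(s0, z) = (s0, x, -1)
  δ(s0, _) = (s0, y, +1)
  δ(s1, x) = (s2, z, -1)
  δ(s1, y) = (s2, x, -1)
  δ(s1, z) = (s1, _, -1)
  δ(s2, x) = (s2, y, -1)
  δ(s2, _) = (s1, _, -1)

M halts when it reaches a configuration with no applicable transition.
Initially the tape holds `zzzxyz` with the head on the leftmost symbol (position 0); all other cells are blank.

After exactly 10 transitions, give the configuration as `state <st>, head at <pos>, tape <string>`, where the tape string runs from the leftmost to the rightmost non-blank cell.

state=s0 head=0 tape=_[z]zzxyz   (s0,z)→(s0,x,-1)
state=s0 head=-1 tape=[_]xzzxyz   (s0,_)→(s0,y,+1)
state=s0 head=0 tape=y[x]zzxyz   (s0,x)→(s0,x,+1)
state=s0 head=1 tape=yx[z]zxyz   (s0,z)→(s0,x,-1)
state=s0 head=0 tape=y[x]xzxyz   (s0,x)→(s0,x,+1)
state=s0 head=1 tape=yx[x]zxyz   (s0,x)→(s0,x,+1)
state=s0 head=2 tape=yxx[z]xyz   (s0,z)→(s0,x,-1)
state=s0 head=1 tape=yx[x]xxyz   (s0,x)→(s0,x,+1)
state=s0 head=2 tape=yxx[x]xyz   (s0,x)→(s0,x,+1)
state=s0 head=3 tape=yxxx[x]yz   (s0,x)→(s0,x,+1)
state=s0 head=4 tape=yxxxx[y]z
After 10 steps: state s0, head at 4, tape yxxxxyz.

state s0, head at 4, tape yxxxxyz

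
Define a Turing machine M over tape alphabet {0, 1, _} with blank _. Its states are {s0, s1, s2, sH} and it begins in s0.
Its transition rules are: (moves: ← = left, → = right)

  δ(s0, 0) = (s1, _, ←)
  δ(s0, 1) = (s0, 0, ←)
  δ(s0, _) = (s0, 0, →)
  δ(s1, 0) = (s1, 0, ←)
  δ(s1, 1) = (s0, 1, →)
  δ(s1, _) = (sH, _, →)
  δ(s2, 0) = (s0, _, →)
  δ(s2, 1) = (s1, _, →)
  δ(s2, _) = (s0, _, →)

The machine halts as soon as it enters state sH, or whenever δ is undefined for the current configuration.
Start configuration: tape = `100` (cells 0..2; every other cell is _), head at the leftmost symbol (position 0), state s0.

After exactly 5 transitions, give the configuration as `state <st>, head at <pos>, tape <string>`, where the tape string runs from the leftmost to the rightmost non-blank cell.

state sH, head at -1, tape 0_00

s0 | __[1]00   read 1 → write 0, move ←, go to s0
s0 | _[_]000   read _ → write 0, move →, go to s0
s0 | _0[0]00   read 0 → write _, move ←, go to s1
s1 | _[0]_00   read 0 → write 0, move ←, go to s1
s1 | [_]0_00   read _ → write _, move →, go to sH
sH | _[0]_00
After 5 steps: state sH, head at -1, tape 0_00.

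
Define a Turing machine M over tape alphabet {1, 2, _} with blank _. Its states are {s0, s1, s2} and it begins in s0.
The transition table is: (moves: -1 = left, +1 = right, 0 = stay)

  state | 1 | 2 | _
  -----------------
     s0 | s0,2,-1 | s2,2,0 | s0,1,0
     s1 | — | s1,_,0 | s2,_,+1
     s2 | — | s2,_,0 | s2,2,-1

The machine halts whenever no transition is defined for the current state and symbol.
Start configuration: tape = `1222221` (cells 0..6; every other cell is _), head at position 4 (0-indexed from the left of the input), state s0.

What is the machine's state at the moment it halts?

s0 | 1222[2]21   read 2 → write 2, move 0, go to s2
s2 | 1222[2]21   read 2 → write _, move 0, go to s2
s2 | 1222[_]21   read _ → write 2, move -1, go to s2
s2 | 122[2]221   read 2 → write _, move 0, go to s2
s2 | 122[_]221   read _ → write 2, move -1, go to s2
s2 | 12[2]2221   read 2 → write _, move 0, go to s2
s2 | 12[_]2221   read _ → write 2, move -1, go to s2
s2 | 1[2]22221   read 2 → write _, move 0, go to s2
s2 | 1[_]22221   read _ → write 2, move -1, go to s2
s2 | [1]222221
No transition is defined for (s2, 1); M halts in state s2.

s2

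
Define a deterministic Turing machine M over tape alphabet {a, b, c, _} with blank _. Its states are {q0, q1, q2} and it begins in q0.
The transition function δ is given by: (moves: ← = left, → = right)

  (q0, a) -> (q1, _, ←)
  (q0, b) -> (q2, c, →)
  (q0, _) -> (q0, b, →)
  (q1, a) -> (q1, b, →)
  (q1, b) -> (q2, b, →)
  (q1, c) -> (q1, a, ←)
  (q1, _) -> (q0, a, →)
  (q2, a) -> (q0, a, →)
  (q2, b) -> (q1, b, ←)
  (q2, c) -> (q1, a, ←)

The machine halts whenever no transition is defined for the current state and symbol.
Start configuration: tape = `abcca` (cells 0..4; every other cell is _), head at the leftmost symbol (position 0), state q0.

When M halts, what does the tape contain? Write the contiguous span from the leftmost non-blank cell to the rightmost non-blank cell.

state=q0 head=0 tape=_[a]bcca   (q0,a)→(q1,_,←)
state=q1 head=-1 tape=[_]_bcca   (q1,_)→(q0,a,→)
state=q0 head=0 tape=a[_]bcca   (q0,_)→(q0,b,→)
state=q0 head=1 tape=ab[b]cca   (q0,b)→(q2,c,→)
state=q2 head=2 tape=abc[c]ca   (q2,c)→(q1,a,←)
state=q1 head=1 tape=ab[c]aca   (q1,c)→(q1,a,←)
state=q1 head=0 tape=a[b]aaca   (q1,b)→(q2,b,→)
state=q2 head=1 tape=ab[a]aca   (q2,a)→(q0,a,→)
state=q0 head=2 tape=aba[a]ca   (q0,a)→(q1,_,←)
state=q1 head=1 tape=ab[a]_ca   (q1,a)→(q1,b,→)
state=q1 head=2 tape=abb[_]ca   (q1,_)→(q0,a,→)
state=q0 head=3 tape=abba[c]a
The non-blank tape span at halt is abbaca.

abbaca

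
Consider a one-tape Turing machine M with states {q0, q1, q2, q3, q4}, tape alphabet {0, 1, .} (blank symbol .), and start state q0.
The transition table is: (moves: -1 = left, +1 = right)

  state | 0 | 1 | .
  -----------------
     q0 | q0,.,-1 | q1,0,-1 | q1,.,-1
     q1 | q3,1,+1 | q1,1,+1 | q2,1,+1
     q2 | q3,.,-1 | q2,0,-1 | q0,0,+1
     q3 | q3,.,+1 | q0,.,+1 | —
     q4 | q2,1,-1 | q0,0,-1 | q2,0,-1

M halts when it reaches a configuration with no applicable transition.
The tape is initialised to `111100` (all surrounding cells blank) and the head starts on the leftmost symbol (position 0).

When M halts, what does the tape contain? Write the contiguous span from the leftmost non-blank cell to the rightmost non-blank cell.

1111..0

q0 | .[1]11100   read 1 → write 0, move -1, go to q1
q1 | [.]011100   read . → write 1, move +1, go to q2
q2 | 1[0]11100   read 0 → write ., move -1, go to q3
q3 | [1].11100   read 1 → write ., move +1, go to q0
q0 | .[.]11100   read . → write ., move -1, go to q1
q1 | [.].11100   read . → write 1, move +1, go to q2
q2 | 1[.]11100   read . → write 0, move +1, go to q0
q0 | 10[1]1100   read 1 → write 0, move -1, go to q1
q1 | 1[0]01100   read 0 → write 1, move +1, go to q3
q3 | 11[0]1100   read 0 → write ., move +1, go to q3
q3 | 11.[1]100   read 1 → write ., move +1, go to q0
q0 | 11..[1]00   read 1 → write 0, move -1, go to q1
q1 | 11.[.]000   read . → write 1, move +1, go to q2
q2 | 11.1[0]00   read 0 → write ., move -1, go to q3
q3 | 11.[1].00   read 1 → write ., move +1, go to q0
q0 | 11..[.]00   read . → write ., move -1, go to q1
q1 | 11.[.].00   read . → write 1, move +1, go to q2
q2 | 11.1[.]00   read . → write 0, move +1, go to q0
q0 | 11.10[0]0   read 0 → write ., move -1, go to q0
q0 | 11.1[0].0   read 0 → write ., move -1, go to q0
q0 | 11.[1]..0   read 1 → write 0, move -1, go to q1
q1 | 11[.]0..0   read . → write 1, move +1, go to q2
q2 | 111[0]..0   read 0 → write ., move -1, go to q3
q3 | 11[1]...0   read 1 → write ., move +1, go to q0
q0 | 11.[.]..0   read . → write ., move -1, go to q1
q1 | 11[.]...0   read . → write 1, move +1, go to q2
q2 | 111[.]..0   read . → write 0, move +1, go to q0
q0 | 1110[.].0   read . → write ., move -1, go to q1
q1 | 111[0]..0   read 0 → write 1, move +1, go to q3
q3 | 1111[.].0
The non-blank tape span at halt is 1111..0.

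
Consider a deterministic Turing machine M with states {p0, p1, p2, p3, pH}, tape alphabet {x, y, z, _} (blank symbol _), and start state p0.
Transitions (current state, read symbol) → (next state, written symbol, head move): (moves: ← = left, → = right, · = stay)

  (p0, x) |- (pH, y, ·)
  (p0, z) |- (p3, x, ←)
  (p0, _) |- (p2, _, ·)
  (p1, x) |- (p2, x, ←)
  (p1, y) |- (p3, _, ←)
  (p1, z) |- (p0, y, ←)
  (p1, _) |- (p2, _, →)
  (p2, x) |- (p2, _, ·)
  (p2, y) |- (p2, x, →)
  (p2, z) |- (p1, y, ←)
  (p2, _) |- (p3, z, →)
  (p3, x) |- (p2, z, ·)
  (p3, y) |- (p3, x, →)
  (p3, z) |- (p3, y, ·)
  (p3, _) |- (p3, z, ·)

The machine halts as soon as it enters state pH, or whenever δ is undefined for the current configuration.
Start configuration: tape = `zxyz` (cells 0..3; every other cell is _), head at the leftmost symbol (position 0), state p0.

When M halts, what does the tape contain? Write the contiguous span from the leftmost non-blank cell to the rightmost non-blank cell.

zyyyyyz

p0 | ___[z]xyz   read z → write x, move ←, go to p3
p3 | __[_]xxyz   read _ → write z, move ·, go to p3
p3 | __[z]xxyz   read z → write y, move ·, go to p3
p3 | __[y]xxyz   read y → write x, move →, go to p3
p3 | __x[x]xyz   read x → write z, move ·, go to p2
p2 | __x[z]xyz   read z → write y, move ←, go to p1
p1 | __[x]yxyz   read x → write x, move ←, go to p2
p2 | _[_]xyxyz   read _ → write z, move →, go to p3
p3 | _z[x]yxyz   read x → write z, move ·, go to p2
p2 | _z[z]yxyz   read z → write y, move ←, go to p1
p1 | _[z]yyxyz   read z → write y, move ←, go to p0
p0 | [_]yyyxyz   read _ → write _, move ·, go to p2
p2 | [_]yyyxyz   read _ → write z, move →, go to p3
p3 | z[y]yyxyz   read y → write x, move →, go to p3
p3 | zx[y]yxyz   read y → write x, move →, go to p3
p3 | zxx[y]xyz   read y → write x, move →, go to p3
p3 | zxxx[x]yz   read x → write z, move ·, go to p2
p2 | zxxx[z]yz   read z → write y, move ←, go to p1
p1 | zxx[x]yyz   read x → write x, move ←, go to p2
p2 | zx[x]xyyz   read x → write _, move ·, go to p2
p2 | zx[_]xyyz   read _ → write z, move →, go to p3
p3 | zxz[x]yyz   read x → write z, move ·, go to p2
p2 | zxz[z]yyz   read z → write y, move ←, go to p1
p1 | zx[z]yyyz   read z → write y, move ←, go to p0
p0 | z[x]yyyyz   read x → write y, move ·, go to pH
pH | z[y]yyyyz
The non-blank tape span at halt is zyyyyyz.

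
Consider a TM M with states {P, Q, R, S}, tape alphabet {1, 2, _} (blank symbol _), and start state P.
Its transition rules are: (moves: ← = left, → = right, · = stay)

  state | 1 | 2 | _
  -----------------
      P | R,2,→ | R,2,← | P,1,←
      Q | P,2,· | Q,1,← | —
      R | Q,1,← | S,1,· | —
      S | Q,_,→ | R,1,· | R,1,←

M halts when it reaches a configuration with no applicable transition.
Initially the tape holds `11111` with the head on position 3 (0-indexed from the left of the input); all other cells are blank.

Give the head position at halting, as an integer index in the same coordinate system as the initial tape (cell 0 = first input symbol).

state=P head=3 tape=_111[1]1   (P,1)→(R,2,→)
state=R head=4 tape=_1112[1]   (R,1)→(Q,1,←)
state=Q head=3 tape=_111[2]1   (Q,2)→(Q,1,←)
state=Q head=2 tape=_11[1]11   (Q,1)→(P,2,·)
state=P head=2 tape=_11[2]11   (P,2)→(R,2,←)
state=R head=1 tape=_1[1]211   (R,1)→(Q,1,←)
state=Q head=0 tape=_[1]1211   (Q,1)→(P,2,·)
state=P head=0 tape=_[2]1211   (P,2)→(R,2,←)
state=R head=-1 tape=[_]21211
At halt the head is at cell -1.

-1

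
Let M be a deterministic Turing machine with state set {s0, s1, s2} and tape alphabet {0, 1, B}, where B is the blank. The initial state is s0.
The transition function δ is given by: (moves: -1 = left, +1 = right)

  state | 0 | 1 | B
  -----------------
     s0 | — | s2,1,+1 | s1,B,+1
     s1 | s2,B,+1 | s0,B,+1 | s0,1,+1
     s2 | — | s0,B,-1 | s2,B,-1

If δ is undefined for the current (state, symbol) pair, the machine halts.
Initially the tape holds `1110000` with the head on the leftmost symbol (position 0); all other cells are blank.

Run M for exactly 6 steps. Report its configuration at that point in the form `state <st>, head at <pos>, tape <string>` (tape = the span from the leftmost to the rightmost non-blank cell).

s0 | B[1]110000   read 1 → write 1, move +1, go to s2
s2 | B1[1]10000   read 1 → write B, move -1, go to s0
s0 | B[1]B10000   read 1 → write 1, move +1, go to s2
s2 | B1[B]10000   read B → write B, move -1, go to s2
s2 | B[1]B10000   read 1 → write B, move -1, go to s0
s0 | [B]BB10000   read B → write B, move +1, go to s1
s1 | B[B]B10000
After 6 steps: state s1, head at 0, tape 10000.

state s1, head at 0, tape 10000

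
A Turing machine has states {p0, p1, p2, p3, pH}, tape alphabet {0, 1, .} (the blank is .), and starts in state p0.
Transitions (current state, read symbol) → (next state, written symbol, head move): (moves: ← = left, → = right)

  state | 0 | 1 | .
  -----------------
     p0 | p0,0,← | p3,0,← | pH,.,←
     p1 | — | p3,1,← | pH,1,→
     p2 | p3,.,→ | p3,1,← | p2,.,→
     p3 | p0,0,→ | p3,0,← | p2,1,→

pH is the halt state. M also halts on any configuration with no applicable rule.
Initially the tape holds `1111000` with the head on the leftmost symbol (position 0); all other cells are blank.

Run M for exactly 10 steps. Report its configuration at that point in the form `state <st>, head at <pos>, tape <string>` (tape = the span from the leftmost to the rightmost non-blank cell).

p0 | .[1]111000   read 1 → write 0, move ←, go to p3
p3 | [.]0111000   read . → write 1, move →, go to p2
p2 | 1[0]111000   read 0 → write ., move →, go to p3
p3 | 1.[1]11000   read 1 → write 0, move ←, go to p3
p3 | 1[.]011000   read . → write 1, move →, go to p2
p2 | 11[0]11000   read 0 → write ., move →, go to p3
p3 | 11.[1]1000   read 1 → write 0, move ←, go to p3
p3 | 11[.]01000   read . → write 1, move →, go to p2
p2 | 111[0]1000   read 0 → write ., move →, go to p3
p3 | 111.[1]000   read 1 → write 0, move ←, go to p3
p3 | 111[.]0000
After 10 steps: state p3, head at 2, tape 111.0000.

state p3, head at 2, tape 111.0000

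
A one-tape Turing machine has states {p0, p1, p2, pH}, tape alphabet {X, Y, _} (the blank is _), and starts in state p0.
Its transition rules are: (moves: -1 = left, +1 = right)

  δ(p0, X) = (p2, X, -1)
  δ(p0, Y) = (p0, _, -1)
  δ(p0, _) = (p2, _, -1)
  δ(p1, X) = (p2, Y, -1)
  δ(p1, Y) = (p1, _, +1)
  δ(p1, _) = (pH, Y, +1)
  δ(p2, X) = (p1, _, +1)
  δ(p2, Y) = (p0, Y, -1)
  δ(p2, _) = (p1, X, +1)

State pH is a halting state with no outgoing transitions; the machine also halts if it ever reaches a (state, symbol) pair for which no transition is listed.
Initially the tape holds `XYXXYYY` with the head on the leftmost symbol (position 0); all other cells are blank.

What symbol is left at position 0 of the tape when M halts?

_

p0 | _[X]YXXYYY__   read X → write X, move -1, go to p2
p2 | [_]XYXXYYY__   read _ → write X, move +1, go to p1
p1 | X[X]YXXYYY__   read X → write Y, move -1, go to p2
p2 | [X]YYXXYYY__   read X → write _, move +1, go to p1
p1 | _[Y]YXXYYY__   read Y → write _, move +1, go to p1
p1 | __[Y]XXYYY__   read Y → write _, move +1, go to p1
p1 | ___[X]XYYY__   read X → write Y, move -1, go to p2
p2 | __[_]YXYYY__   read _ → write X, move +1, go to p1
p1 | __X[Y]XYYY__   read Y → write _, move +1, go to p1
p1 | __X_[X]YYY__   read X → write Y, move -1, go to p2
p2 | __X[_]YYYY__   read _ → write X, move +1, go to p1
p1 | __XX[Y]YYY__   read Y → write _, move +1, go to p1
p1 | __XX_[Y]YY__   read Y → write _, move +1, go to p1
p1 | __XX__[Y]Y__   read Y → write _, move +1, go to p1
p1 | __XX___[Y]__   read Y → write _, move +1, go to p1
p1 | __XX____[_]_   read _ → write Y, move +1, go to pH
pH | __XX____Y[_]
Cell 0 holds _ when M halts.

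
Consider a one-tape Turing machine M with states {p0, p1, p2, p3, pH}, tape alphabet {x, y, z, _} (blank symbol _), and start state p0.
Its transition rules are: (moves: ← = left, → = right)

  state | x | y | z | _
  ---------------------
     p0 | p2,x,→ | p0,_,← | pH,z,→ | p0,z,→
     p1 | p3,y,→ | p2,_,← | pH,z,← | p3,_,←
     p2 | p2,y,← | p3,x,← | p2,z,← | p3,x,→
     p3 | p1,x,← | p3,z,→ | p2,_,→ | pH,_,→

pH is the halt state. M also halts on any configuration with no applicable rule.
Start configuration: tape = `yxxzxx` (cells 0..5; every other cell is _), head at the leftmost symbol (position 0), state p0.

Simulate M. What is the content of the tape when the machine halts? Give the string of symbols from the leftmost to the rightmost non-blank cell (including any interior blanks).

p0 | __[y]xxzxx   read y → write _, move ←, go to p0
p0 | _[_]_xxzxx   read _ → write z, move →, go to p0
p0 | _z[_]xxzxx   read _ → write z, move →, go to p0
p0 | _zz[x]xzxx   read x → write x, move →, go to p2
p2 | _zzx[x]zxx   read x → write y, move ←, go to p2
p2 | _zz[x]yzxx   read x → write y, move ←, go to p2
p2 | _z[z]yyzxx   read z → write z, move ←, go to p2
p2 | _[z]zyyzxx   read z → write z, move ←, go to p2
p2 | [_]zzyyzxx   read _ → write x, move →, go to p3
p3 | x[z]zyyzxx   read z → write _, move →, go to p2
p2 | x_[z]yyzxx   read z → write z, move ←, go to p2
p2 | x[_]zyyzxx   read _ → write x, move →, go to p3
p3 | xx[z]yyzxx   read z → write _, move →, go to p2
p2 | xx_[y]yzxx   read y → write x, move ←, go to p3
p3 | xx[_]xyzxx   read _ → write _, move →, go to pH
pH | xx_[x]yzxx
The non-blank tape span at halt is xx_xyzxx.

xx_xyzxx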